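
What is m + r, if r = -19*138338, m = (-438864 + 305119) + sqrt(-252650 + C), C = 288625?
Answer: -2762167 + 5*sqrt(1439) ≈ -2.7620e+6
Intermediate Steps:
m = -133745 + 5*sqrt(1439) (m = (-438864 + 305119) + sqrt(-252650 + 288625) = -133745 + sqrt(35975) = -133745 + 5*sqrt(1439) ≈ -1.3356e+5)
r = -2628422
m + r = (-133745 + 5*sqrt(1439)) - 2628422 = -2762167 + 5*sqrt(1439)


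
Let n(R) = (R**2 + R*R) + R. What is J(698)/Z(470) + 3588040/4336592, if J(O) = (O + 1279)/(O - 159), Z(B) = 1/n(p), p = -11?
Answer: 3218180429/3794518 ≈ 848.11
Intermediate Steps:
n(R) = R + 2*R**2 (n(R) = (R**2 + R**2) + R = 2*R**2 + R = R + 2*R**2)
Z(B) = 1/231 (Z(B) = 1/(-11*(1 + 2*(-11))) = 1/(-11*(1 - 22)) = 1/(-11*(-21)) = 1/231)
J(O) = (1279 + O)/(-159 + O)
J(698)/Z(470) + 3588040/4336592 = ((1279 + 698)/(-159 + 698))/(1/231) + 3588040/4336592 = (1977/539)*231 + 3588040*(1/4336592) = ((1/539)*1977)*231 + 448505/542074 = (1977/539)*231 + 448505/542074 = 5931/7 + 448505/542074 = 3218180429/3794518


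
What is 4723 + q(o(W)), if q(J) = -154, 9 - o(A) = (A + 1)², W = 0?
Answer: 4569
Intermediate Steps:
o(A) = 9 - (1 + A)² (o(A) = 9 - (A + 1)² = 9 - (1 + A)²)
4723 + q(o(W)) = 4723 - 154 = 4569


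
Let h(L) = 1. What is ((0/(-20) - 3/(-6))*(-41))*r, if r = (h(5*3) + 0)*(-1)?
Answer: 41/2 ≈ 20.500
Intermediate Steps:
r = -1 (r = (1 + 0)*(-1) = 1*(-1) = -1)
((0/(-20) - 3/(-6))*(-41))*r = ((0/(-20) - 3/(-6))*(-41))*(-1) = ((0*(-1/20) - 3*(-1/6))*(-41))*(-1) = ((0 + 1/2)*(-41))*(-1) = ((1/2)*(-41))*(-1) = -41/2*(-1) = 41/2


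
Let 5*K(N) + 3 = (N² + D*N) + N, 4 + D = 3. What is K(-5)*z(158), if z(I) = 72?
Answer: 1584/5 ≈ 316.80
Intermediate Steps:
D = -1 (D = -4 + 3 = -1)
K(N) = -⅗ + N²/5 (K(N) = -⅗ + ((N² - N) + N)/5 = -⅗ + N²/5)
K(-5)*z(158) = (-⅗ + (⅕)*(-5)²)*72 = (-⅗ + (⅕)*25)*72 = (-⅗ + 5)*72 = (22/5)*72 = 1584/5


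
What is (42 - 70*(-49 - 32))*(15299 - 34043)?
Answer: -107065728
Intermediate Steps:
(42 - 70*(-49 - 32))*(15299 - 34043) = (42 - 70*(-81))*(-18744) = (42 + 5670)*(-18744) = 5712*(-18744) = -107065728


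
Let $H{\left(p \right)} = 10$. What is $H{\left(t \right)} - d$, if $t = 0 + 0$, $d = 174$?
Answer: $-164$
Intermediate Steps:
$t = 0$
$H{\left(t \right)} - d = 10 - 174 = -164$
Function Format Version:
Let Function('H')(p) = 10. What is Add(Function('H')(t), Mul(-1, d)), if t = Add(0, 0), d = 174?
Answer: -164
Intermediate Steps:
t = 0
Add(Function('H')(t), Mul(-1, d)) = Add(10, Mul(-1, 174)) = Add(10, -174) = -164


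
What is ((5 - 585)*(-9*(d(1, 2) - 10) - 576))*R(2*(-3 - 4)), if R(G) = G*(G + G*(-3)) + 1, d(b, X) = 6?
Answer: -122461200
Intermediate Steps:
R(G) = 1 - 2*G² (R(G) = G*(G - 3*G) + 1 = G*(-2*G) + 1 = -2*G² + 1 = 1 - 2*G²)
((5 - 585)*(-9*(d(1, 2) - 10) - 576))*R(2*(-3 - 4)) = ((5 - 585)*(-9*(6 - 10) - 576))*(1 - 2*4*(-3 - 4)²) = (-580*(-9*(-4) - 576))*(1 - 2*(2*(-7))²) = (-580*(36 - 576))*(1 - 2*(-14)²) = (-580*(-540))*(1 - 2*196) = 313200*(1 - 392) = 313200*(-391) = -122461200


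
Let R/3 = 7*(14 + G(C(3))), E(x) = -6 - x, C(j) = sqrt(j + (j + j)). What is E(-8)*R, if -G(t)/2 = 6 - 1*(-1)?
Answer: 0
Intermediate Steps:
C(j) = sqrt(3)*sqrt(j) (C(j) = sqrt(j + 2*j) = sqrt(3*j) = sqrt(3)*sqrt(j))
G(t) = -14 (G(t) = -2*(6 - 1*(-1)) = -2*(6 + 1) = -2*7 = -14)
R = 0 (R = 3*(7*(14 - 14)) = 3*(7*0) = 3*0 = 0)
E(-8)*R = (-6 - 1*(-8))*0 = (-6 + 8)*0 = 2*0 = 0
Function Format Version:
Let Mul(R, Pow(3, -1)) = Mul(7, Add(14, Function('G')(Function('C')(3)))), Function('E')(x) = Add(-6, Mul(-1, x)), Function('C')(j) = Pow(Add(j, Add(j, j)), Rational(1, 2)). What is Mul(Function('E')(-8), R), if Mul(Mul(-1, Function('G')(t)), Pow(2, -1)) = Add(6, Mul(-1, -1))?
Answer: 0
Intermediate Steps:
Function('C')(j) = Mul(Pow(3, Rational(1, 2)), Pow(j, Rational(1, 2))) (Function('C')(j) = Pow(Add(j, Mul(2, j)), Rational(1, 2)) = Pow(Mul(3, j), Rational(1, 2)) = Mul(Pow(3, Rational(1, 2)), Pow(j, Rational(1, 2))))
Function('G')(t) = -14 (Function('G')(t) = Mul(-2, Add(6, Mul(-1, -1))) = Mul(-2, Add(6, 1)) = Mul(-2, 7) = -14)
R = 0 (R = Mul(3, Mul(7, Add(14, -14))) = Mul(3, Mul(7, 0)) = Mul(3, 0) = 0)
Mul(Function('E')(-8), R) = Mul(Add(-6, Mul(-1, -8)), 0) = Mul(Add(-6, 8), 0) = Mul(2, 0) = 0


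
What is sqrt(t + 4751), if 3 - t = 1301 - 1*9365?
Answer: sqrt(12818) ≈ 113.22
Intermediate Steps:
t = 8067 (t = 3 - (1301 - 1*9365) = 3 - (1301 - 9365) = 3 - 1*(-8064) = 3 + 8064 = 8067)
sqrt(t + 4751) = sqrt(8067 + 4751) = sqrt(12818)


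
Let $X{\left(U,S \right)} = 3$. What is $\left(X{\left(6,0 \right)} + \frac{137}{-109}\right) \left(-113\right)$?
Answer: $- \frac{21470}{109} \approx -196.97$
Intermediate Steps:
$\left(X{\left(6,0 \right)} + \frac{137}{-109}\right) \left(-113\right) = \left(3 + \frac{137}{-109}\right) \left(-113\right) = \left(3 + 137 \left(- \frac{1}{109}\right)\right) \left(-113\right) = \left(3 - \frac{137}{109}\right) \left(-113\right) = \frac{190}{109} \left(-113\right) = - \frac{21470}{109}$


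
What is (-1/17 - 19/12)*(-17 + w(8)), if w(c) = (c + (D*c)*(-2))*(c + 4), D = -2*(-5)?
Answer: 616735/204 ≈ 3023.2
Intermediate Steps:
D = 10
w(c) = -19*c*(4 + c) (w(c) = (c + (10*c)*(-2))*(c + 4) = (c - 20*c)*(4 + c) = (-19*c)*(4 + c) = -19*c*(4 + c))
(-1/17 - 19/12)*(-17 + w(8)) = (-1/17 - 19/12)*(-17 - 19*8*(4 + 8)) = (-1*1/17 - 19*1/12)*(-17 - 19*8*12) = (-1/17 - 19/12)*(-17 - 1824) = -335/204*(-1841) = 616735/204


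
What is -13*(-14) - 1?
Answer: 181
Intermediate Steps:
-13*(-14) - 1 = 182 - 1 = 181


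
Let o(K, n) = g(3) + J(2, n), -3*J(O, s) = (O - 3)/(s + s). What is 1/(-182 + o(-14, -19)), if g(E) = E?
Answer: -114/20407 ≈ -0.0055863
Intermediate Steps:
J(O, s) = -(-3 + O)/(6*s) (J(O, s) = -(O - 3)/(3*(s + s)) = -(-3 + O)/(3*(2*s)) = -(-3 + O)*1/(2*s)/3 = -(-3 + O)/(6*s))
o(K, n) = 3 + 1/(6*n) (o(K, n) = 3 + (3 - 1*2)/(6*n) = 3 + (3 - 2)/(6*n) = 3 + (⅙)*1/n = 3 + 1/(6*n))
1/(-182 + o(-14, -19)) = 1/(-182 + (3 + (⅙)/(-19))) = 1/(-182 + (3 + (⅙)*(-1/19))) = 1/(-182 + (3 - 1/114)) = 1/(-182 + 341/114) = 1/(-20407/114) = -114/20407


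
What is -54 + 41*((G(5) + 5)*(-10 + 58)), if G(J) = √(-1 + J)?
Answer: 13722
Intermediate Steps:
-54 + 41*((G(5) + 5)*(-10 + 58)) = -54 + 41*((√(-1 + 5) + 5)*(-10 + 58)) = -54 + 41*((√4 + 5)*48) = -54 + 41*((2 + 5)*48) = -54 + 41*(7*48) = -54 + 41*336 = -54 + 13776 = 13722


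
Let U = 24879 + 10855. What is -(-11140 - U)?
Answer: 46874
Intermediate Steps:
U = 35734
-(-11140 - U) = -(-11140 - 1*35734) = -(-11140 - 35734) = -1*(-46874) = 46874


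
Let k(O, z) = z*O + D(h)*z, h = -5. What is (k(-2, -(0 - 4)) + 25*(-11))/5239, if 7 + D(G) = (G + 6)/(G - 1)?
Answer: -935/15717 ≈ -0.059490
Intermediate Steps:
D(G) = -7 + (6 + G)/(-1 + G) (D(G) = -7 + (G + 6)/(G - 1) = -7 + (6 + G)/(-1 + G))
k(O, z) = -43*z/6 + O*z (k(O, z) = z*O + ((13 - 6*(-5))/(-1 - 5))*z = O*z + ((13 + 30)/(-6))*z = O*z + (-⅙*43)*z = O*z - 43*z/6 = -43*z/6 + O*z)
(k(-2, -(0 - 4)) + 25*(-11))/5239 = ((-(0 - 4))*(-43 + 6*(-2))/6 + 25*(-11))/5239 = ((-1*(-4))*(-43 - 12)/6 - 275)*(1/5239) = ((⅙)*4*(-55) - 275)*(1/5239) = (-110/3 - 275)*(1/5239) = -935/3*1/5239 = -935/15717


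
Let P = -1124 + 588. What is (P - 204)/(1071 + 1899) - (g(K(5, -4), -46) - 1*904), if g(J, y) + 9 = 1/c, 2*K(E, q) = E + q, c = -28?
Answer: 7590733/8316 ≈ 912.79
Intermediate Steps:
P = -536
K(E, q) = E/2 + q/2 (K(E, q) = (E + q)/2 = E/2 + q/2)
g(J, y) = -253/28 (g(J, y) = -9 + 1/(-28) = -9 - 1/28 = -253/28)
(P - 204)/(1071 + 1899) - (g(K(5, -4), -46) - 1*904) = (-536 - 204)/(1071 + 1899) - (-253/28 - 1*904) = -740/2970 - (-253/28 - 904) = -740*1/2970 - 1*(-25565/28) = -74/297 + 25565/28 = 7590733/8316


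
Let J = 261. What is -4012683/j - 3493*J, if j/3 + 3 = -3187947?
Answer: -54837105713/60150 ≈ -9.1167e+5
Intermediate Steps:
j = -9563850 (j = -9 + 3*(-3187947) = -9 - 9563841 = -9563850)
-4012683/j - 3493*J = -4012683/(-9563850) - 3493*261 = -4012683*(-1/9563850) - 1*911673 = 25237/60150 - 911673 = -54837105713/60150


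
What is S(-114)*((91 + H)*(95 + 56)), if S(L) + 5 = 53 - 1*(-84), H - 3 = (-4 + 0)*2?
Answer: 1714152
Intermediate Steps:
H = -5 (H = 3 + (-4 + 0)*2 = 3 - 4*2 = 3 - 8 = -5)
S(L) = 132 (S(L) = -5 + (53 - 1*(-84)) = -5 + (53 + 84) = -5 + 137 = 132)
S(-114)*((91 + H)*(95 + 56)) = 132*((91 - 5)*(95 + 56)) = 132*(86*151) = 132*12986 = 1714152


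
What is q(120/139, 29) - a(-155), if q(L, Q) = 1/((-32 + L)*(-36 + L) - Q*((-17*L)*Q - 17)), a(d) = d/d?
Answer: -269117844/269137165 ≈ -0.99993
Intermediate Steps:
a(d) = 1
q(L, Q) = 1/((-36 + L)*(-32 + L) - Q*(-17 - 17*L*Q)) (q(L, Q) = 1/((-36 + L)*(-32 + L) - Q*(-17*L*Q - 17)) = 1/((-36 + L)*(-32 + L) - Q*(-17 - 17*L*Q)))
q(120/139, 29) - a(-155) = 1/(1152 + (120/139)² - 8160/139 + 17*29 + 17*(120/139)*29²) - 1*1 = 1/(1152 + (120*(1/139))² - 8160/139 + 493 + 17*(120*(1/139))*841) - 1 = 1/(1152 + (120/139)² - 68*120/139 + 493 + 17*(120/139)*841) - 1 = 1/(1152 + 14400/19321 - 8160/139 + 493 + 1715640/139) - 1 = 1/(269137165/19321) - 1 = 19321/269137165 - 1 = -269117844/269137165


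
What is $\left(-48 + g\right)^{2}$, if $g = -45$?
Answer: $8649$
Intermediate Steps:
$\left(-48 + g\right)^{2} = \left(-48 - 45\right)^{2} = \left(-93\right)^{2} = 8649$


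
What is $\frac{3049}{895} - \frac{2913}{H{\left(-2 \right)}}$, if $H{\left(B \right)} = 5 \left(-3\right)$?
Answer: $\frac{176858}{895} \approx 197.61$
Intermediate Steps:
$H{\left(B \right)} = -15$
$\frac{3049}{895} - \frac{2913}{H{\left(-2 \right)}} = \frac{3049}{895} - \frac{2913}{-15} = 3049 \cdot \frac{1}{895} - - \frac{971}{5} = \frac{3049}{895} + \frac{971}{5} = \frac{176858}{895}$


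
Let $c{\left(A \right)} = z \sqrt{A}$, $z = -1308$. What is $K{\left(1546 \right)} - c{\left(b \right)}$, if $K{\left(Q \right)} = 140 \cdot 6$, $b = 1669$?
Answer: $840 + 1308 \sqrt{1669} \approx 54276.0$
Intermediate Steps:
$c{\left(A \right)} = - 1308 \sqrt{A}$
$K{\left(Q \right)} = 840$
$K{\left(1546 \right)} - c{\left(b \right)} = 840 - - 1308 \sqrt{1669} = 840 + 1308 \sqrt{1669}$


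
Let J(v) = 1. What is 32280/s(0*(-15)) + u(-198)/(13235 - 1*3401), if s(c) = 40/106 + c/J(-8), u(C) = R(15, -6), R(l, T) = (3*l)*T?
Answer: 140203293/1639 ≈ 85542.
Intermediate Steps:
R(l, T) = 3*T*l
u(C) = -270 (u(C) = 3*(-6)*15 = -270)
s(c) = 20/53 + c (s(c) = 40/106 + c/1 = 40*(1/106) + c*1 = 20/53 + c)
32280/s(0*(-15)) + u(-198)/(13235 - 1*3401) = 32280/(20/53 + 0*(-15)) - 270/(13235 - 1*3401) = 32280/(20/53 + 0) - 270/(13235 - 3401) = 32280/(20/53) - 270/9834 = 32280*(53/20) - 270*1/9834 = 85542 - 45/1639 = 140203293/1639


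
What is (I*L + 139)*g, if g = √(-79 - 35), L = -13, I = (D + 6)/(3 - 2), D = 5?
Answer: -4*I*√114 ≈ -42.708*I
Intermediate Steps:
I = 11 (I = (5 + 6)/(3 - 2) = 11/1 = 11*1 = 11)
g = I*√114 (g = √(-114) = I*√114 ≈ 10.677*I)
(I*L + 139)*g = (11*(-13) + 139)*(I*√114) = (-143 + 139)*(I*√114) = -4*I*√114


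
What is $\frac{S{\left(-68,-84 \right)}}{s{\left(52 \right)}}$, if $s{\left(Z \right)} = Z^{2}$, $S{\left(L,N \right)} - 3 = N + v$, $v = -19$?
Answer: $- \frac{25}{676} \approx -0.036982$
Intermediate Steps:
$S{\left(L,N \right)} = -16 + N$ ($S{\left(L,N \right)} = 3 + \left(N - 19\right) = 3 + \left(-19 + N\right) = -16 + N$)
$\frac{S{\left(-68,-84 \right)}}{s{\left(52 \right)}} = \frac{-16 - 84}{52^{2}} = - \frac{100}{2704} = \left(-100\right) \frac{1}{2704} = - \frac{25}{676}$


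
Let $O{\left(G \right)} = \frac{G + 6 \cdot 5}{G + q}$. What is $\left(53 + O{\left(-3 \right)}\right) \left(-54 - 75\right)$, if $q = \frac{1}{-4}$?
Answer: $- \frac{74949}{13} \approx -5765.3$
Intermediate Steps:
$q = - \frac{1}{4} \approx -0.25$
$O{\left(G \right)} = \frac{30 + G}{- \frac{1}{4} + G}$ ($O{\left(G \right)} = \frac{G + 6 \cdot 5}{G - \frac{1}{4}} = \frac{G + 30}{- \frac{1}{4} + G} = \frac{30 + G}{- \frac{1}{4} + G}$)
$\left(53 + O{\left(-3 \right)}\right) \left(-54 - 75\right) = \left(53 + \frac{4 \left(30 - 3\right)}{-1 + 4 \left(-3\right)}\right) \left(-54 - 75\right) = \left(53 + 4 \frac{1}{-1 - 12} \cdot 27\right) \left(-54 - 75\right) = \left(53 + 4 \frac{1}{-13} \cdot 27\right) \left(-129\right) = \left(53 + 4 \left(- \frac{1}{13}\right) 27\right) \left(-129\right) = \left(53 - \frac{108}{13}\right) \left(-129\right) = \frac{581}{13} \left(-129\right) = - \frac{74949}{13}$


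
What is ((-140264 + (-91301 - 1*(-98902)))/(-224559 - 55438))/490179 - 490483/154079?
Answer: -22439369631326084/7049044886869859 ≈ -3.1833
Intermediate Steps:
((-140264 + (-91301 - 1*(-98902)))/(-224559 - 55438))/490179 - 490483/154079 = ((-140264 + (-91301 + 98902))/(-279997))*(1/490179) - 490483*1/154079 = ((-140264 + 7601)*(-1/279997))*(1/490179) - 490483/154079 = -132663*(-1/279997)*(1/490179) - 490483/154079 = (132663/279997)*(1/490179) - 490483/154079 = 44221/45749549821 - 490483/154079 = -22439369631326084/7049044886869859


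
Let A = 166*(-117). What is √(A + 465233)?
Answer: √445811 ≈ 667.69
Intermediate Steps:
A = -19422
√(A + 465233) = √(-19422 + 465233) = √445811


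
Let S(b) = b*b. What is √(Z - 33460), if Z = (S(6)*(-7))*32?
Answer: 2*I*√10381 ≈ 203.77*I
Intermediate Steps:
S(b) = b²
Z = -8064 (Z = (6²*(-7))*32 = (36*(-7))*32 = -252*32 = -8064)
√(Z - 33460) = √(-8064 - 33460) = √(-41524) = 2*I*√10381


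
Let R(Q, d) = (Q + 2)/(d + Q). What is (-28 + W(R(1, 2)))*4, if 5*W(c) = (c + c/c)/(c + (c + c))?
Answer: -1672/15 ≈ -111.47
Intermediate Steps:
R(Q, d) = (2 + Q)/(Q + d)
W(c) = (1 + c)/(15*c) (W(c) = ((c + c/c)/(c + (c + c)))/5 = ((c + 1)/(c + 2*c))/5 = ((1 + c)/((3*c)))/5 = ((1 + c)*(1/(3*c)))/5 = ((1 + c)/(3*c))/5 = (1 + c)/(15*c))
(-28 + W(R(1, 2)))*4 = (-28 + (1 + (2 + 1)/(1 + 2))/(15*(((2 + 1)/(1 + 2)))))*4 = (-28 + (1 + 3/3)/(15*((3/3))))*4 = (-28 + (1 + (⅓)*3)/(15*(((⅓)*3))))*4 = (-28 + (1/15)*(1 + 1)/1)*4 = (-28 + (1/15)*1*2)*4 = (-28 + 2/15)*4 = -418/15*4 = -1672/15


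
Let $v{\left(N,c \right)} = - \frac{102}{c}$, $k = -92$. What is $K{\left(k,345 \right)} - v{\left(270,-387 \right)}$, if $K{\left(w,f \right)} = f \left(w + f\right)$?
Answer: $\frac{11259731}{129} \approx 87285.0$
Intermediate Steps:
$K{\left(w,f \right)} = f \left(f + w\right)$
$K{\left(k,345 \right)} - v{\left(270,-387 \right)} = 345 \left(345 - 92\right) - - \frac{102}{-387} = 345 \cdot 253 - \left(-102\right) \left(- \frac{1}{387}\right) = 87285 - \frac{34}{129} = \frac{11259731}{129}$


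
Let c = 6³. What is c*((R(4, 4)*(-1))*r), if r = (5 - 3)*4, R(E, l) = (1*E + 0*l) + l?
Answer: -13824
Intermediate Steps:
R(E, l) = E + l (R(E, l) = (E + 0) + l = E + l)
r = 8 (r = 2*4 = 8)
c = 216
c*((R(4, 4)*(-1))*r) = 216*(((4 + 4)*(-1))*8) = 216*((8*(-1))*8) = 216*(-8*8) = 216*(-64) = -13824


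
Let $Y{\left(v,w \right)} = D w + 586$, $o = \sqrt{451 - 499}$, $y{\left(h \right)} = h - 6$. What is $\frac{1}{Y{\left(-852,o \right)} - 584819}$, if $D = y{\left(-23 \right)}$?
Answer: $\frac{i}{- 584233 i + 116 \sqrt{3}} \approx -1.7116 \cdot 10^{-6} + 5.8864 \cdot 10^{-10} i$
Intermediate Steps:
$y{\left(h \right)} = -6 + h$
$o = 4 i \sqrt{3}$ ($o = \sqrt{-48} = 4 i \sqrt{3} \approx 6.9282 i$)
$D = -29$ ($D = -6 - 23 = -29$)
$Y{\left(v,w \right)} = 586 - 29 w$ ($Y{\left(v,w \right)} = - 29 w + 586 = 586 - 29 w$)
$\frac{1}{Y{\left(-852,o \right)} - 584819} = \frac{1}{\left(586 - 29 \cdot 4 i \sqrt{3}\right) - 584819} = \frac{1}{\left(586 - 116 i \sqrt{3}\right) - 584819} = \frac{1}{-584233 - 116 i \sqrt{3}}$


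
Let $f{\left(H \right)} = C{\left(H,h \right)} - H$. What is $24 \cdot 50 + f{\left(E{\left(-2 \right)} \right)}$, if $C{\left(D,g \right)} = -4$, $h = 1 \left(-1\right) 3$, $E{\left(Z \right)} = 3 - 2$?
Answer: $1195$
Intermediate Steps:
$E{\left(Z \right)} = 1$
$h = -3$ ($h = \left(-1\right) 3 = -3$)
$f{\left(H \right)} = -4 - H$
$24 \cdot 50 + f{\left(E{\left(-2 \right)} \right)} = 24 \cdot 50 - 5 = 1200 - 5 = 1195$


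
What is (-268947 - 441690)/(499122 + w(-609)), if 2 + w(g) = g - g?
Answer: -710637/499120 ≈ -1.4238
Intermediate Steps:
w(g) = -2 (w(g) = -2 + (g - g) = -2 + 0 = -2)
(-268947 - 441690)/(499122 + w(-609)) = (-268947 - 441690)/(499122 - 2) = -710637/499120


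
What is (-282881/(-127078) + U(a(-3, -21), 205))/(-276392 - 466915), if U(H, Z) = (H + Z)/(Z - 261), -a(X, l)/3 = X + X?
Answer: 42507/17991993704 ≈ 2.3626e-6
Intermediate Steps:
a(X, l) = -6*X (a(X, l) = -3*(X + X) = -6*X)
U(H, Z) = (H + Z)/(-261 + Z)
(-282881/(-127078) + U(a(-3, -21), 205))/(-276392 - 466915) = (-282881/(-127078) + (-6*(-3) + 205)/(-261 + 205))/(-276392 - 466915) = (-282881*(-1/127078) + (18 + 205)/(-56))/(-743307) = (282881/127078 - 1/56*223)*(-1/743307) = (282881/127078 - 223/56)*(-1/743307) = -127521/72616*(-1/743307) = 42507/17991993704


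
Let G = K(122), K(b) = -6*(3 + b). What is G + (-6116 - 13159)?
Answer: -20025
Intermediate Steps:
K(b) = -18 - 6*b
G = -750 (G = -18 - 6*122 = -18 - 732 = -750)
G + (-6116 - 13159) = -750 + (-6116 - 13159) = -750 - 19275 = -20025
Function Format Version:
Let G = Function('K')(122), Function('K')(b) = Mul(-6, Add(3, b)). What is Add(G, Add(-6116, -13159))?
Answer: -20025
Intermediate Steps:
Function('K')(b) = Add(-18, Mul(-6, b))
G = -750 (G = Add(-18, Mul(-6, 122)) = Add(-18, -732) = -750)
Add(G, Add(-6116, -13159)) = Add(-750, Add(-6116, -13159)) = Add(-750, -19275) = -20025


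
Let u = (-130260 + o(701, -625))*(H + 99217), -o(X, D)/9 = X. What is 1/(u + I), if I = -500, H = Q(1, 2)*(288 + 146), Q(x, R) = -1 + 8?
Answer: -1/13964863595 ≈ -7.1608e-11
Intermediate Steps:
Q(x, R) = 7
o(X, D) = -9*X
H = 3038 (H = 7*(288 + 146) = 7*434 = 3038)
u = -13964863095 (u = (-130260 - 9*701)*(3038 + 99217) = (-130260 - 6309)*102255 = -136569*102255 = -13964863095)
1/(u + I) = 1/(-13964863095 - 500) = 1/(-13964863595) = -1/13964863595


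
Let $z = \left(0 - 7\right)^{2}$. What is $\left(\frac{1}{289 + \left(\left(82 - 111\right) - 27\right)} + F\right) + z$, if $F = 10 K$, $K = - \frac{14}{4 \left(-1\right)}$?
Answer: $\frac{19573}{233} \approx 84.004$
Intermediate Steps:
$K = \frac{7}{2}$ ($K = - \frac{14}{-4} = \left(-14\right) \left(- \frac{1}{4}\right) = \frac{7}{2} \approx 3.5$)
$F = 35$ ($F = 10 \cdot \frac{7}{2} = 35$)
$z = 49$ ($z = \left(-7\right)^{2} = 49$)
$\left(\frac{1}{289 + \left(\left(82 - 111\right) - 27\right)} + F\right) + z = \left(\frac{1}{289 + \left(\left(82 - 111\right) - 27\right)} + 35\right) + 49 = \left(\frac{1}{289 - 56} + 35\right) + 49 = \left(\frac{1}{233} + 35\right) + 49 = \frac{8156}{233} + 49 = \frac{19573}{233}$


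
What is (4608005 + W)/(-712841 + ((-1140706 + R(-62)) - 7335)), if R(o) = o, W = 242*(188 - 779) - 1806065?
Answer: -1329459/930472 ≈ -1.4288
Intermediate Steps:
W = -1949087 (W = 242*(-591) - 1806065 = -143022 - 1806065 = -1949087)
(4608005 + W)/(-712841 + ((-1140706 + R(-62)) - 7335)) = (4608005 - 1949087)/(-712841 + ((-1140706 - 62) - 7335)) = 2658918/(-712841 + (-1140768 - 7335)) = 2658918/(-712841 - 1148103) = 2658918/(-1860944) = 2658918*(-1/1860944) = -1329459/930472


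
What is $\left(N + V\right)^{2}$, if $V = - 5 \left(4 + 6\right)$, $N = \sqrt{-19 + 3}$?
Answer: $2484 - 400 i \approx 2484.0 - 400.0 i$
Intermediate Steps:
$N = 4 i$ ($N = \sqrt{-16} = 4 i \approx 4.0 i$)
$V = -50$ ($V = \left(-5\right) 10 = -50$)
$\left(N + V\right)^{2} = \left(4 i - 50\right)^{2} = \left(-50 + 4 i\right)^{2}$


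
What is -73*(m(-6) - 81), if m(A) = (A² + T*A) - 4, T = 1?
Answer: 4015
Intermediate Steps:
m(A) = -4 + A + A² (m(A) = (A² + 1*A) - 4 = (A² + A) - 4 = (A + A²) - 4 = -4 + A + A²)
-73*(m(-6) - 81) = -73*((-4 - 6 + (-6)²) - 81) = -73*((-4 - 6 + 36) - 81) = -73*(26 - 81) = -73*(-55) = 4015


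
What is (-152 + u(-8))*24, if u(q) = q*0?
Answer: -3648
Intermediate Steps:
u(q) = 0
(-152 + u(-8))*24 = (-152 + 0)*24 = -152*24 = -3648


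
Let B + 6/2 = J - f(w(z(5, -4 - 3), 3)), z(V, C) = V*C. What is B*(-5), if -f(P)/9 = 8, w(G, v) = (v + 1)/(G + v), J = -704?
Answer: 3175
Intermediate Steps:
z(V, C) = C*V
w(G, v) = (1 + v)/(G + v)
f(P) = -72 (f(P) = -9*8 = -72)
B = -635 (B = -3 + (-704 - 1*(-72)) = -3 + (-704 + 72) = -3 - 632 = -635)
B*(-5) = -635*(-5) = 3175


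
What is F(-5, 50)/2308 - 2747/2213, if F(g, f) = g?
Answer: -6351141/5107604 ≈ -1.2435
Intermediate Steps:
F(-5, 50)/2308 - 2747/2213 = -5/2308 - 2747/2213 = -6351141/5107604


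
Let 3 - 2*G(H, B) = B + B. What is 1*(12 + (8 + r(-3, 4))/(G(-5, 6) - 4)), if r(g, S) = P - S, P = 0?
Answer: 196/17 ≈ 11.529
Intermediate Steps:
G(H, B) = 3/2 - B (G(H, B) = 3/2 - (B + B)/2 = 3/2 - B)
r(g, S) = -S (r(g, S) = 0 - S = -S)
1*(12 + (8 + r(-3, 4))/(G(-5, 6) - 4)) = 1*(12 + (8 - 1*4)/((3/2 - 1*6) - 4)) = 1*(12 + (8 - 4)/((3/2 - 6) - 4)) = 1*(12 + 4/(-9/2 - 4)) = 1*(12 + 4/(-17/2)) = 1*(12 + 4*(-2/17)) = 1*(12 - 8/17) = 1*(196/17) = 196/17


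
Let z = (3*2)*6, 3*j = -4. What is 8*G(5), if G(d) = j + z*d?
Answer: 4288/3 ≈ 1429.3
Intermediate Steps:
j = -4/3 (j = (⅓)*(-4) = -4/3 ≈ -1.3333)
z = 36 (z = 6*6 = 36)
G(d) = -4/3 + 36*d
8*G(5) = 8*(-4/3 + 36*5) = 8*(-4/3 + 180) = 8*(536/3) = 4288/3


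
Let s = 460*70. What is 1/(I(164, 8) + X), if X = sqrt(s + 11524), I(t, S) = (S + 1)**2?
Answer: -81/37163 + 2*sqrt(10931)/37163 ≈ 0.0034471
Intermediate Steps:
s = 32200
I(t, S) = (1 + S)**2
X = 2*sqrt(10931) (X = sqrt(32200 + 11524) = sqrt(43724) = 2*sqrt(10931) ≈ 209.10)
1/(I(164, 8) + X) = 1/((1 + 8)**2 + 2*sqrt(10931)) = 1/(9**2 + 2*sqrt(10931)) = 1/(81 + 2*sqrt(10931))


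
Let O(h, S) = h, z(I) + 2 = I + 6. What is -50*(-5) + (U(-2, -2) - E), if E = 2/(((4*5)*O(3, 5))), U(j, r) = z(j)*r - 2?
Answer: 7319/30 ≈ 243.97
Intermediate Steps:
z(I) = 4 + I (z(I) = -2 + (I + 6) = -2 + (6 + I) = 4 + I)
U(j, r) = -2 + r*(4 + j) (U(j, r) = (4 + j)*r - 2 = r*(4 + j) - 2 = -2 + r*(4 + j))
E = 1/30 (E = 2/(((4*5)*3)) = 2/((20*3)) = 2/60 = 2*(1/60) = 1/30 ≈ 0.033333)
-50*(-5) + (U(-2, -2) - E) = -50*(-5) + ((-2 - 2*(4 - 2)) - 1*1/30) = 250 + ((-2 - 2*2) - 1/30) = 250 + ((-2 - 4) - 1/30) = 250 + (-6 - 1/30) = 250 - 181/30 = 7319/30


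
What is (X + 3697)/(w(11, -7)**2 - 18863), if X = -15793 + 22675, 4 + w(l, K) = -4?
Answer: -10579/18799 ≈ -0.56274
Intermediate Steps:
w(l, K) = -8 (w(l, K) = -4 - 4 = -8)
X = 6882
(X + 3697)/(w(11, -7)**2 - 18863) = (6882 + 3697)/((-8)**2 - 18863) = 10579/(64 - 18863) = 10579/(-18799) = 10579*(-1/18799) = -10579/18799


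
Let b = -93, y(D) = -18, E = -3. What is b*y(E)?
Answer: 1674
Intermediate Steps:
b*y(E) = -93*(-18) = 1674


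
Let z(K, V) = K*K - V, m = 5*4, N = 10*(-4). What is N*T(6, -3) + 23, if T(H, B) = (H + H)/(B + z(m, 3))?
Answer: 4291/197 ≈ 21.782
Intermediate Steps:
N = -40
m = 20
z(K, V) = K**2 - V
T(H, B) = 2*H/(397 + B) (T(H, B) = (H + H)/(B + (20**2 - 1*3)) = (2*H)/(B + (400 - 3)) = (2*H)/(B + 397) = (2*H)/(397 + B) = 2*H/(397 + B))
N*T(6, -3) + 23 = -80*6/(397 - 3) + 23 = -80*6/394 + 23 = -40*6/197 + 23 = -240/197 + 23 = 4291/197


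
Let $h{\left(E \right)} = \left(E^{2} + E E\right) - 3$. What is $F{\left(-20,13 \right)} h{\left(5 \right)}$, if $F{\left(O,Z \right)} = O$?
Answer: $-940$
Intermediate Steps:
$h{\left(E \right)} = -3 + 2 E^{2}$ ($h{\left(E \right)} = \left(E^{2} + E^{2}\right) - 3 = 2 E^{2} - 3 = -3 + 2 E^{2}$)
$F{\left(-20,13 \right)} h{\left(5 \right)} = - 20 \left(-3 + 2 \cdot 5^{2}\right) = - 20 \left(-3 + 2 \cdot 25\right) = - 20 \left(-3 + 50\right) = \left(-20\right) 47 = -940$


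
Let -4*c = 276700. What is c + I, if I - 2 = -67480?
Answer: -136653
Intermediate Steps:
I = -67478 (I = 2 - 67480 = -67478)
c = -69175 (c = -¼*276700 = -69175)
c + I = -69175 - 67478 = -136653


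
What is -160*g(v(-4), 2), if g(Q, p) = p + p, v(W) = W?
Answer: -640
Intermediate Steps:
g(Q, p) = 2*p
-160*g(v(-4), 2) = -320*2 = -160*4 = -640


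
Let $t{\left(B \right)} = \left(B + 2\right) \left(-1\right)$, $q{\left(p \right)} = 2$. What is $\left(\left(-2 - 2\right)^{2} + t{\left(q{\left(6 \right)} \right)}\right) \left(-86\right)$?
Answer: $-1032$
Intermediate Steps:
$t{\left(B \right)} = -2 - B$ ($t{\left(B \right)} = \left(2 + B\right) \left(-1\right) = -2 - B$)
$\left(\left(-2 - 2\right)^{2} + t{\left(q{\left(6 \right)} \right)}\right) \left(-86\right) = \left(\left(-2 - 2\right)^{2} - 4\right) \left(-86\right) = \left(\left(-4\right)^{2} - 4\right) \left(-86\right) = \left(16 - 4\right) \left(-86\right) = 12 \left(-86\right) = -1032$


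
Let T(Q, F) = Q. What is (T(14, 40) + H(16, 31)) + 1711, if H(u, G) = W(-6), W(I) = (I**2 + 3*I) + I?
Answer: 1737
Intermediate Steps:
W(I) = I**2 + 4*I
H(u, G) = 12 (H(u, G) = -6*(4 - 6) = -6*(-2) = 12)
(T(14, 40) + H(16, 31)) + 1711 = (14 + 12) + 1711 = 26 + 1711 = 1737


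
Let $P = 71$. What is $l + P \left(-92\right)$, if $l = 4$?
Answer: $-6528$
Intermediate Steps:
$l + P \left(-92\right) = 4 + 71 \left(-92\right) = 4 - 6532 = -6528$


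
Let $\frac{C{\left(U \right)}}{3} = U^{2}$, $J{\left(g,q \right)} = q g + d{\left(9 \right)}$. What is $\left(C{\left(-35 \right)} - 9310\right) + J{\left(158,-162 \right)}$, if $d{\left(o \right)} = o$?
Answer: $-31222$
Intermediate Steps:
$J{\left(g,q \right)} = 9 + g q$ ($J{\left(g,q \right)} = q g + 9 = g q + 9 = 9 + g q$)
$C{\left(U \right)} = 3 U^{2}$
$\left(C{\left(-35 \right)} - 9310\right) + J{\left(158,-162 \right)} = \left(3 \left(-35\right)^{2} - 9310\right) + \left(9 + 158 \left(-162\right)\right) = \left(3 \cdot 1225 - 9310\right) + \left(9 - 25596\right) = \left(3675 - 9310\right) - 25587 = -5635 - 25587 = -31222$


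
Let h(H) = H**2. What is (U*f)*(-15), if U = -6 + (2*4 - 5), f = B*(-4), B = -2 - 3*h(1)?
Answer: 900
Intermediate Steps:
B = -5 (B = -2 - 3*1**2 = -2 - 3*1 = -2 - 3 = -5)
f = 20 (f = -5*(-4) = 20)
U = -3 (U = -6 + (8 - 5) = -6 + 3 = -3)
(U*f)*(-15) = -3*20*(-15) = -60*(-15) = 900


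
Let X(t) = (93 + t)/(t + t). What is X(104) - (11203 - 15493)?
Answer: 892517/208 ≈ 4290.9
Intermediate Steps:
X(t) = (93 + t)/(2*t) (X(t) = (93 + t)/((2*t)) = (93 + t)*(1/(2*t)) = (93 + t)/(2*t))
X(104) - (11203 - 15493) = (½)*(93 + 104)/104 - (11203 - 15493) = (½)*(1/104)*197 - 1*(-4290) = 197/208 + 4290 = 892517/208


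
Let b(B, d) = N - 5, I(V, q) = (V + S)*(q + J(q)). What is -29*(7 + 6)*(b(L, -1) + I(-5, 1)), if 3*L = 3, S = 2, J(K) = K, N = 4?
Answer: 2639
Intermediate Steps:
I(V, q) = 2*q*(2 + V) (I(V, q) = (V + 2)*(q + q) = (2 + V)*(2*q) = 2*q*(2 + V))
L = 1 (L = (⅓)*3 = 1)
b(B, d) = -1 (b(B, d) = 4 - 5 = -1)
-29*(7 + 6)*(b(L, -1) + I(-5, 1)) = -29*(7 + 6)*(-1 + 2*1*(2 - 5)) = -377*(-1 + 2*1*(-3)) = -377*(-1 - 6) = -377*(-7) = -29*(-91) = 2639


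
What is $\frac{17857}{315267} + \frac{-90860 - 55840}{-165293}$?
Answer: $\frac{49201306001}{52111428231} \approx 0.94416$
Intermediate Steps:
$\frac{17857}{315267} + \frac{-90860 - 55840}{-165293} = 17857 \cdot \frac{1}{315267} - - \frac{146700}{165293} = \frac{17857}{315267} + \frac{146700}{165293} = \frac{49201306001}{52111428231}$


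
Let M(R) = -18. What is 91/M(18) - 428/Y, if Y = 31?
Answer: -10525/558 ≈ -18.862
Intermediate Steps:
91/M(18) - 428/Y = 91/(-18) - 428/31 = 91*(-1/18) - 428*1/31 = -91/18 - 428/31 = -10525/558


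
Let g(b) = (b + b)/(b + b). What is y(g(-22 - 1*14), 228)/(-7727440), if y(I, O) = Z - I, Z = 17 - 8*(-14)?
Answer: -8/482965 ≈ -1.6564e-5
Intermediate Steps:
Z = 129 (Z = 17 + 112 = 129)
g(b) = 1 (g(b) = (2*b)/((2*b)) = (2*b)*(1/(2*b)) = 1)
y(I, O) = 129 - I
y(g(-22 - 1*14), 228)/(-7727440) = (129 - 1*1)/(-7727440) = (129 - 1)*(-1/7727440) = 128*(-1/7727440) = -8/482965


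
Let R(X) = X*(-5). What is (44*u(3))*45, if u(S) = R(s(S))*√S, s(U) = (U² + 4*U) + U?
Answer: -237600*√3 ≈ -4.1154e+5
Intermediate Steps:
s(U) = U² + 5*U
R(X) = -5*X
u(S) = -5*S^(3/2)*(5 + S) (u(S) = (-5*S*(5 + S))*√S = -5*S^(3/2)*(5 + S))
(44*u(3))*45 = (44*(5*3^(3/2)*(-5 - 1*3)))*45 = (44*(5*(3*√3)*(-5 - 3)))*45 = (44*(5*(3*√3)*(-8)))*45 = (44*(-120*√3))*45 = -5280*√3*45 = -237600*√3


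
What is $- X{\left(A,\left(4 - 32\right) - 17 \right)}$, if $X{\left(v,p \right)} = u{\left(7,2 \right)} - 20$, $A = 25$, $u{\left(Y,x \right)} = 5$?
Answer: $15$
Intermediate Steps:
$X{\left(v,p \right)} = -15$ ($X{\left(v,p \right)} = 5 - 20 = -15$)
$- X{\left(A,\left(4 - 32\right) - 17 \right)} = \left(-1\right) \left(-15\right) = 15$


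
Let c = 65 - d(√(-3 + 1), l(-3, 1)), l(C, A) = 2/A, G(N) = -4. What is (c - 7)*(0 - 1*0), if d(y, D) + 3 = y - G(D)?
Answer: 0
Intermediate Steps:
d(y, D) = 1 + y (d(y, D) = -3 + (y - 1*(-4)) = -3 + (y + 4) = -3 + (4 + y) = 1 + y)
c = 64 - I*√2 (c = 65 - (1 + √(-3 + 1)) = 65 - (1 + √(-2)) = 65 - (1 + I*√2) = 65 + (-1 - I*√2) = 64 - I*√2 ≈ 64.0 - 1.4142*I)
(c - 7)*(0 - 1*0) = ((64 - I*√2) - 7)*(0 - 1*0) = (57 - I*√2)*(0 + 0) = (57 - I*√2)*0 = 0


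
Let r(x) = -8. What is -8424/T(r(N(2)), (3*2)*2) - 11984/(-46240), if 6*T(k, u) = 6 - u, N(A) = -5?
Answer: 24346109/2890 ≈ 8424.3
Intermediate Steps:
T(k, u) = 1 - u/6 (T(k, u) = (6 - u)/6 = 1 - u/6)
-8424/T(r(N(2)), (3*2)*2) - 11984/(-46240) = -8424/(1 - 3*2*2/6) - 11984/(-46240) = -8424/(1 - 2) - 11984*(-1/46240) = -8424/(1 - ⅙*12) + 749/2890 = -8424/(1 - 2) + 749/2890 = -8424/(-1) + 749/2890 = -8424*(-1) + 749/2890 = 8424 + 749/2890 = 24346109/2890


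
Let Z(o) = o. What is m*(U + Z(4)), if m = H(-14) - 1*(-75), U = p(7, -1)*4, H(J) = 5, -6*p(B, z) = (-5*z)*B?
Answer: -4640/3 ≈ -1546.7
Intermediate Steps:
p(B, z) = 5*B*z/6 (p(B, z) = -(-5*z)*B/6 = -(-5)*B*z/6 = 5*B*z/6)
U = -70/3 (U = ((5/6)*7*(-1))*4 = -35/6*4 = -70/3 ≈ -23.333)
m = 80 (m = 5 - 1*(-75) = 5 + 75 = 80)
m*(U + Z(4)) = 80*(-70/3 + 4) = 80*(-58/3) = -4640/3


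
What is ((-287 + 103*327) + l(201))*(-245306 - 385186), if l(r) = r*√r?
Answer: -21054649848 - 126728892*√201 ≈ -2.2851e+10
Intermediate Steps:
l(r) = r^(3/2)
((-287 + 103*327) + l(201))*(-245306 - 385186) = ((-287 + 103*327) + 201^(3/2))*(-245306 - 385186) = ((-287 + 33681) + 201*√201)*(-630492) = (33394 + 201*√201)*(-630492) = -21054649848 - 126728892*√201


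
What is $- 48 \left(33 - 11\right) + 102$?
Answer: $-954$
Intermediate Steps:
$- 48 \left(33 - 11\right) + 102 = \left(-48\right) 22 + 102 = -1056 + 102 = -954$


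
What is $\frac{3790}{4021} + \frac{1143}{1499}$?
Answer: $\frac{10277213}{6027479} \approx 1.7051$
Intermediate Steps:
$\frac{3790}{4021} + \frac{1143}{1499} = \frac{10277213}{6027479}$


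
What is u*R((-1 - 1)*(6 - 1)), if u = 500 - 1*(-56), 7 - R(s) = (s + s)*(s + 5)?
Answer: -51708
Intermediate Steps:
R(s) = 7 - 2*s*(5 + s) (R(s) = 7 - (s + s)*(s + 5) = 7 - 2*s*(5 + s))
u = 556 (u = 500 + 56 = 556)
u*R((-1 - 1)*(6 - 1)) = 556*(7 - 10*(-1 - 1)*(6 - 1) - 2*(-1 - 1)**2*(6 - 1)**2) = 556*(7 - (-20)*5 - 2*(-2*5)**2) = 556*(7 - 10*(-10) - 2*(-10)**2) = 556*(7 + 100 - 2*100) = 556*(7 + 100 - 200) = 556*(-93) = -51708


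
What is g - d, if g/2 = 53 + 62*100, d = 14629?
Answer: -2123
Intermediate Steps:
g = 12506 (g = 2*(53 + 62*100) = 2*(53 + 6200) = 2*6253 = 12506)
g - d = 12506 - 1*14629 = 12506 - 14629 = -2123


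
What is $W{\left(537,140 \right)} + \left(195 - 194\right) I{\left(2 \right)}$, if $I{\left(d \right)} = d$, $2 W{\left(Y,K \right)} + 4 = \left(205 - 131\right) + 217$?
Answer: $\frac{291}{2} \approx 145.5$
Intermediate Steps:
$W{\left(Y,K \right)} = \frac{287}{2}$ ($W{\left(Y,K \right)} = -2 + \frac{\left(205 - 131\right) + 217}{2} = -2 + \frac{74 + 217}{2} = -2 + \frac{1}{2} \cdot 291 = -2 + \frac{291}{2} = \frac{287}{2}$)
$W{\left(537,140 \right)} + \left(195 - 194\right) I{\left(2 \right)} = \frac{287}{2} + \left(195 - 194\right) 2 = \frac{287}{2} + 1 \cdot 2 = \frac{287}{2} + 2 = \frac{291}{2}$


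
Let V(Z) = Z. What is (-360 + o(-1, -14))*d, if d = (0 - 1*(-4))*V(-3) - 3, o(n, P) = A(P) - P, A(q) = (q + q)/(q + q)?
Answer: 5175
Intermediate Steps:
A(q) = 1 (A(q) = (2*q)/((2*q)) = (2*q)*(1/(2*q)) = 1)
o(n, P) = 1 - P
d = -15 (d = (0 - 1*(-4))*(-3) - 3 = (0 + 4)*(-3) - 3 = 4*(-3) - 3 = -12 - 3 = -15)
(-360 + o(-1, -14))*d = (-360 + (1 - 1*(-14)))*(-15) = (-360 + (1 + 14))*(-15) = (-360 + 15)*(-15) = -345*(-15) = 5175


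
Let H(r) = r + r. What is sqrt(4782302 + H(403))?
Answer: 2*sqrt(1195777) ≈ 2187.0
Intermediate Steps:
H(r) = 2*r
sqrt(4782302 + H(403)) = sqrt(4782302 + 2*403) = sqrt(4782302 + 806) = sqrt(4783108) = 2*sqrt(1195777)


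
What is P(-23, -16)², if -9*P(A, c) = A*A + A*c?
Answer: 89401/9 ≈ 9933.4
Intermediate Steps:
P(A, c) = -A²/9 - A*c/9 (P(A, c) = -(A*A + A*c)/9 = -(A² + A*c)/9 = -A²/9 - A*c/9)
P(-23, -16)² = (-⅑*(-23)*(-23 - 16))² = (-⅑*(-23)*(-39))² = (-299/3)² = 89401/9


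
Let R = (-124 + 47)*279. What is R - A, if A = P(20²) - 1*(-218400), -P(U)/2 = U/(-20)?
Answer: -239923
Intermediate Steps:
R = -21483 (R = -77*279 = -21483)
P(U) = U/10 (P(U) = -2*U/(-20) = -2*U*(-1)/20 = -(-1)*U/10 = U/10)
A = 218440 (A = (⅒)*20² - 1*(-218400) = (⅒)*400 + 218400 = 40 + 218400 = 218440)
R - A = -21483 - 1*218440 = -21483 - 218440 = -239923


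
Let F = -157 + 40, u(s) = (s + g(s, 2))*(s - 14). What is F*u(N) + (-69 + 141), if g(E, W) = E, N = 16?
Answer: -7416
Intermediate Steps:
u(s) = 2*s*(-14 + s) (u(s) = (s + s)*(s - 14) = (2*s)*(-14 + s) = 2*s*(-14 + s))
F = -117
F*u(N) + (-69 + 141) = -234*16*(-14 + 16) + (-69 + 141) = -234*16*2 + 72 = -117*64 + 72 = -7488 + 72 = -7416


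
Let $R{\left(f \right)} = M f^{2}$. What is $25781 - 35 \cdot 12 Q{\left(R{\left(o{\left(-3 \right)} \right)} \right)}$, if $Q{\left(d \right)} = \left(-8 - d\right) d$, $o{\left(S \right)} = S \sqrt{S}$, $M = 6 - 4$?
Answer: $1069061$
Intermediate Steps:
$M = 2$ ($M = 6 - 4 = 2$)
$o{\left(S \right)} = S^{\frac{3}{2}}$
$R{\left(f \right)} = 2 f^{2}$
$Q{\left(d \right)} = d \left(-8 - d\right)$
$25781 - 35 \cdot 12 Q{\left(R{\left(o{\left(-3 \right)} \right)} \right)} = 25781 - 35 \cdot 12 \left(- 2 \left(\left(-3\right)^{\frac{3}{2}}\right)^{2} \left(8 + 2 \left(\left(-3\right)^{\frac{3}{2}}\right)^{2}\right)\right) = 25781 - 420 \left(- 2 \left(- 3 i \sqrt{3}\right)^{2} \left(8 + 2 \left(- 3 i \sqrt{3}\right)^{2}\right)\right) = 25781 - 420 \left(- 2 \left(-27\right) \left(8 + 2 \left(-27\right)\right)\right) = 25781 - 420 \left(\left(-1\right) \left(-54\right) \left(8 - 54\right)\right) = 25781 - 420 \left(\left(-1\right) \left(-54\right) \left(-46\right)\right) = 25781 - 420 \left(-2484\right) = 25781 - -1043280 = 25781 + 1043280 = 1069061$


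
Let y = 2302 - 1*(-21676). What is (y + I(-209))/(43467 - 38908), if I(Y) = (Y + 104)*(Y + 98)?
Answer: 35633/4559 ≈ 7.8160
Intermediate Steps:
y = 23978 (y = 2302 + 21676 = 23978)
I(Y) = (98 + Y)*(104 + Y) (I(Y) = (104 + Y)*(98 + Y) = (98 + Y)*(104 + Y))
(y + I(-209))/(43467 - 38908) = (23978 + (10192 + (-209)² + 202*(-209)))/(43467 - 38908) = (23978 + (10192 + 43681 - 42218))/4559 = (23978 + 11655)*(1/4559) = 35633*(1/4559) = 35633/4559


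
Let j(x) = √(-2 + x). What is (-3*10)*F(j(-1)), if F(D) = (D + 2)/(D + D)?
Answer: -15 + 10*I*√3 ≈ -15.0 + 17.32*I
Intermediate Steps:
F(D) = (2 + D)/(2*D) (F(D) = (2 + D)/((2*D)) = (2 + D)*(1/(2*D)) = (2 + D)/(2*D))
(-3*10)*F(j(-1)) = (-3*10)*((2 + √(-2 - 1))/(2*(√(-2 - 1)))) = -15*(2 + √(-3))/(√(-3)) = -15*(2 + I*√3)/(I*√3) = -15*(-I*√3/3)*(2 + I*√3) = -(-5)*I*√3*(2 + I*√3) = 5*I*√3*(2 + I*√3)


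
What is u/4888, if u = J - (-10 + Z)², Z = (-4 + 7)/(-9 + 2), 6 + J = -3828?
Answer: -193195/239512 ≈ -0.80662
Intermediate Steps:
J = -3834 (J = -6 - 3828 = -3834)
Z = -3/7 (Z = 3/(-7) = 3*(-⅐) = -3/7 ≈ -0.42857)
u = -193195/49 (u = -3834 - (-10 - 3/7)² = -3834 - (-73/7)² = -3834 - 1*5329/49 = -3834 - 5329/49 = -193195/49 ≈ -3942.8)
u/4888 = -193195/49/4888 = -193195/49*1/4888 = -193195/239512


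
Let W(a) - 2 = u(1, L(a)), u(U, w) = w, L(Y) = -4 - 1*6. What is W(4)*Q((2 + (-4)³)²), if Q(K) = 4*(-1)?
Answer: 32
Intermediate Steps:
L(Y) = -10 (L(Y) = -4 - 6 = -10)
Q(K) = -4
W(a) = -8 (W(a) = 2 - 10 = -8)
W(4)*Q((2 + (-4)³)²) = -8*(-4) = 32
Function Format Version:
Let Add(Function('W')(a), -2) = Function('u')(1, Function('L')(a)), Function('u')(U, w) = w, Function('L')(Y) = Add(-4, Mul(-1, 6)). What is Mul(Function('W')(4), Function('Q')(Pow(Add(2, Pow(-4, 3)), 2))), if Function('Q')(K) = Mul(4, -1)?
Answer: 32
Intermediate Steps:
Function('L')(Y) = -10 (Function('L')(Y) = Add(-4, -6) = -10)
Function('Q')(K) = -4
Function('W')(a) = -8 (Function('W')(a) = Add(2, -10) = -8)
Mul(Function('W')(4), Function('Q')(Pow(Add(2, Pow(-4, 3)), 2))) = Mul(-8, -4) = 32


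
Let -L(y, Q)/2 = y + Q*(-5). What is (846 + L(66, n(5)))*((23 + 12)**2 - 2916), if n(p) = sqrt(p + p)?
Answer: -1207374 - 16910*sqrt(10) ≈ -1.2608e+6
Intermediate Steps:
n(p) = sqrt(2)*sqrt(p) (n(p) = sqrt(2*p) = sqrt(2)*sqrt(p))
L(y, Q) = -2*y + 10*Q (L(y, Q) = -2*(y + Q*(-5)) = -2*(y - 5*Q) = -2*y + 10*Q)
(846 + L(66, n(5)))*((23 + 12)**2 - 2916) = (846 + (-2*66 + 10*(sqrt(2)*sqrt(5))))*((23 + 12)**2 - 2916) = (846 + (-132 + 10*sqrt(10)))*(35**2 - 2916) = (714 + 10*sqrt(10))*(1225 - 2916) = (714 + 10*sqrt(10))*(-1691) = -1207374 - 16910*sqrt(10)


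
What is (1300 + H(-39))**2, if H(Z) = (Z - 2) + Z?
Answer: 1488400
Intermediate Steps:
H(Z) = -2 + 2*Z (H(Z) = (-2 + Z) + Z = -2 + 2*Z)
(1300 + H(-39))**2 = (1300 + (-2 + 2*(-39)))**2 = (1300 + (-2 - 78))**2 = (1300 - 80)**2 = 1220**2 = 1488400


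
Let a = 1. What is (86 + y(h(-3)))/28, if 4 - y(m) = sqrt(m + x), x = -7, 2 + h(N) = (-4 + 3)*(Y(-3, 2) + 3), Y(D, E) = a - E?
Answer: 45/14 - I*sqrt(11)/28 ≈ 3.2143 - 0.11845*I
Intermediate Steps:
Y(D, E) = 1 - E
h(N) = -4 (h(N) = -2 + (-4 + 3)*((1 - 1*2) + 3) = -2 - ((1 - 2) + 3) = -2 - (-1 + 3) = -2 - 1*2 = -2 - 2 = -4)
y(m) = 4 - sqrt(-7 + m) (y(m) = 4 - sqrt(m - 7) = 4 - sqrt(-7 + m))
(86 + y(h(-3)))/28 = (86 + (4 - sqrt(-7 - 4)))/28 = (86 + (4 - sqrt(-11)))/28 = (86 + (4 - I*sqrt(11)))/28 = (90 - I*sqrt(11))/28 = 45/14 - I*sqrt(11)/28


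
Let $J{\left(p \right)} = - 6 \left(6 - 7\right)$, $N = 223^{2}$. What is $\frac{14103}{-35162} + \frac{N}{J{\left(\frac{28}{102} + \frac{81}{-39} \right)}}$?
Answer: $\frac{437121620}{52743} \approx 8287.8$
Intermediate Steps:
$N = 49729$
$J{\left(p \right)} = 6$ ($J{\left(p \right)} = \left(-6\right) \left(-1\right) = 6$)
$\frac{14103}{-35162} + \frac{N}{J{\left(\frac{28}{102} + \frac{81}{-39} \right)}} = \frac{14103}{-35162} + \frac{49729}{6} = 14103 \left(- \frac{1}{35162}\right) + 49729 \cdot \frac{1}{6} = - \frac{14103}{35162} + \frac{49729}{6} = \frac{437121620}{52743}$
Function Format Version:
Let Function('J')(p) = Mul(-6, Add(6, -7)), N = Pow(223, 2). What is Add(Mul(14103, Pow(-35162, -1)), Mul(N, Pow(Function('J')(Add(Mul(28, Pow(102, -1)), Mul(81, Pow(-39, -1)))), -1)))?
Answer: Rational(437121620, 52743) ≈ 8287.8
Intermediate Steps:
N = 49729
Function('J')(p) = 6 (Function('J')(p) = Mul(-6, -1) = 6)
Add(Mul(14103, Pow(-35162, -1)), Mul(N, Pow(Function('J')(Add(Mul(28, Pow(102, -1)), Mul(81, Pow(-39, -1)))), -1))) = Add(Mul(14103, Pow(-35162, -1)), Mul(49729, Pow(6, -1))) = Add(Mul(14103, Rational(-1, 35162)), Mul(49729, Rational(1, 6))) = Add(Rational(-14103, 35162), Rational(49729, 6)) = Rational(437121620, 52743)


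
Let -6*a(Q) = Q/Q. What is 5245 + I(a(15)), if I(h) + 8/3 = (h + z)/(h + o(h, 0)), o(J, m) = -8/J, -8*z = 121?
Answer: 18053495/3444 ≈ 5242.0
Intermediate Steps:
z = -121/8 (z = -⅛*121 = -121/8 ≈ -15.125)
a(Q) = -⅙ (a(Q) = -Q/(6*Q) = -⅙*1 = -⅙)
I(h) = -8/3 + (-121/8 + h)/(h - 8/h) (I(h) = -8/3 + (h - 121/8)/(h - 8/h) = -8/3 + (-121/8 + h)/(h - 8/h))
5245 + I(a(15)) = 5245 + (512 - 1*(-⅙)*(363 + 40*(-⅙)))/(24*(-8 + (-⅙)²)) = 5245 + (512 - 1*(-⅙)*(363 - 20/3))/(24*(-8 + 1/36)) = 5245 + (512 - 1*(-⅙)*1069/3)/(24*(-287/36)) = 5245 + (1/24)*(-36/287)*(512 + 1069/18) = 5245 + (1/24)*(-36/287)*(10285/18) = 5245 - 10285/3444 = 18053495/3444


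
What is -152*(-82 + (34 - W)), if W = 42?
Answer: 13680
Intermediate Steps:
-152*(-82 + (34 - W)) = -152*(-82 + (34 - 1*42)) = -152*(-82 + (34 - 42)) = -152*(-82 - 8) = -152*(-90) = 13680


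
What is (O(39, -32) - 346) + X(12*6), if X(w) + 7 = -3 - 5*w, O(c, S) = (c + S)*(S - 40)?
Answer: -1220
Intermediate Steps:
O(c, S) = (-40 + S)*(S + c) (O(c, S) = (S + c)*(-40 + S) = (-40 + S)*(S + c))
X(w) = -10 - 5*w (X(w) = -7 + (-3 - 5*w) = -10 - 5*w)
(O(39, -32) - 346) + X(12*6) = (((-32)² - 40*(-32) - 40*39 - 32*39) - 346) + (-10 - 60*6) = ((1024 + 1280 - 1560 - 1248) - 346) + (-10 - 5*72) = (-504 - 346) + (-10 - 360) = -850 - 370 = -1220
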